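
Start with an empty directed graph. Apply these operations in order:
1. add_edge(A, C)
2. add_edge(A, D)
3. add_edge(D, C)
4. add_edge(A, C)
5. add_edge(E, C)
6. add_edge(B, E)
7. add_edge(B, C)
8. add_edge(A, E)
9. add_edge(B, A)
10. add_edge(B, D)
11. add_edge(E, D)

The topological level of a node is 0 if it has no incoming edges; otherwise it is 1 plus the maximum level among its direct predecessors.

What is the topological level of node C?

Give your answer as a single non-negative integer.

Op 1: add_edge(A, C). Edges now: 1
Op 2: add_edge(A, D). Edges now: 2
Op 3: add_edge(D, C). Edges now: 3
Op 4: add_edge(A, C) (duplicate, no change). Edges now: 3
Op 5: add_edge(E, C). Edges now: 4
Op 6: add_edge(B, E). Edges now: 5
Op 7: add_edge(B, C). Edges now: 6
Op 8: add_edge(A, E). Edges now: 7
Op 9: add_edge(B, A). Edges now: 8
Op 10: add_edge(B, D). Edges now: 9
Op 11: add_edge(E, D). Edges now: 10
Compute levels (Kahn BFS):
  sources (in-degree 0): B
  process B: level=0
    B->A: in-degree(A)=0, level(A)=1, enqueue
    B->C: in-degree(C)=3, level(C)>=1
    B->D: in-degree(D)=2, level(D)>=1
    B->E: in-degree(E)=1, level(E)>=1
  process A: level=1
    A->C: in-degree(C)=2, level(C)>=2
    A->D: in-degree(D)=1, level(D)>=2
    A->E: in-degree(E)=0, level(E)=2, enqueue
  process E: level=2
    E->C: in-degree(C)=1, level(C)>=3
    E->D: in-degree(D)=0, level(D)=3, enqueue
  process D: level=3
    D->C: in-degree(C)=0, level(C)=4, enqueue
  process C: level=4
All levels: A:1, B:0, C:4, D:3, E:2
level(C) = 4

Answer: 4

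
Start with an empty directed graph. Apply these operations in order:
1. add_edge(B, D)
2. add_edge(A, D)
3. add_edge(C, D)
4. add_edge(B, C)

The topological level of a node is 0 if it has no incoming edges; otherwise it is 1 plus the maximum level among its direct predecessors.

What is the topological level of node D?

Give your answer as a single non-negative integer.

Op 1: add_edge(B, D). Edges now: 1
Op 2: add_edge(A, D). Edges now: 2
Op 3: add_edge(C, D). Edges now: 3
Op 4: add_edge(B, C). Edges now: 4
Compute levels (Kahn BFS):
  sources (in-degree 0): A, B
  process A: level=0
    A->D: in-degree(D)=2, level(D)>=1
  process B: level=0
    B->C: in-degree(C)=0, level(C)=1, enqueue
    B->D: in-degree(D)=1, level(D)>=1
  process C: level=1
    C->D: in-degree(D)=0, level(D)=2, enqueue
  process D: level=2
All levels: A:0, B:0, C:1, D:2
level(D) = 2

Answer: 2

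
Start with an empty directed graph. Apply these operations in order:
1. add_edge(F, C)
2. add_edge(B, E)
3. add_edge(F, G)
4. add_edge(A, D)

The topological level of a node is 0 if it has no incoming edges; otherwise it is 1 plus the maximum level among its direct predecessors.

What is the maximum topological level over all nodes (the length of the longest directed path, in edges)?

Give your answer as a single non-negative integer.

Answer: 1

Derivation:
Op 1: add_edge(F, C). Edges now: 1
Op 2: add_edge(B, E). Edges now: 2
Op 3: add_edge(F, G). Edges now: 3
Op 4: add_edge(A, D). Edges now: 4
Compute levels (Kahn BFS):
  sources (in-degree 0): A, B, F
  process A: level=0
    A->D: in-degree(D)=0, level(D)=1, enqueue
  process B: level=0
    B->E: in-degree(E)=0, level(E)=1, enqueue
  process F: level=0
    F->C: in-degree(C)=0, level(C)=1, enqueue
    F->G: in-degree(G)=0, level(G)=1, enqueue
  process D: level=1
  process E: level=1
  process C: level=1
  process G: level=1
All levels: A:0, B:0, C:1, D:1, E:1, F:0, G:1
max level = 1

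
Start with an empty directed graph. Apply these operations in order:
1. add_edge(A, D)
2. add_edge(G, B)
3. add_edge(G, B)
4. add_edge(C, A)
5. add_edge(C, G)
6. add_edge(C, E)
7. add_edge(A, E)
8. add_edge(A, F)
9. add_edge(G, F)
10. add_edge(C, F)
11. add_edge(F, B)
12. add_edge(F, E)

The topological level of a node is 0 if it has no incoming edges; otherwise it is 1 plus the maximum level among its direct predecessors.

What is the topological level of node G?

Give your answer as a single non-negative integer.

Answer: 1

Derivation:
Op 1: add_edge(A, D). Edges now: 1
Op 2: add_edge(G, B). Edges now: 2
Op 3: add_edge(G, B) (duplicate, no change). Edges now: 2
Op 4: add_edge(C, A). Edges now: 3
Op 5: add_edge(C, G). Edges now: 4
Op 6: add_edge(C, E). Edges now: 5
Op 7: add_edge(A, E). Edges now: 6
Op 8: add_edge(A, F). Edges now: 7
Op 9: add_edge(G, F). Edges now: 8
Op 10: add_edge(C, F). Edges now: 9
Op 11: add_edge(F, B). Edges now: 10
Op 12: add_edge(F, E). Edges now: 11
Compute levels (Kahn BFS):
  sources (in-degree 0): C
  process C: level=0
    C->A: in-degree(A)=0, level(A)=1, enqueue
    C->E: in-degree(E)=2, level(E)>=1
    C->F: in-degree(F)=2, level(F)>=1
    C->G: in-degree(G)=0, level(G)=1, enqueue
  process A: level=1
    A->D: in-degree(D)=0, level(D)=2, enqueue
    A->E: in-degree(E)=1, level(E)>=2
    A->F: in-degree(F)=1, level(F)>=2
  process G: level=1
    G->B: in-degree(B)=1, level(B)>=2
    G->F: in-degree(F)=0, level(F)=2, enqueue
  process D: level=2
  process F: level=2
    F->B: in-degree(B)=0, level(B)=3, enqueue
    F->E: in-degree(E)=0, level(E)=3, enqueue
  process B: level=3
  process E: level=3
All levels: A:1, B:3, C:0, D:2, E:3, F:2, G:1
level(G) = 1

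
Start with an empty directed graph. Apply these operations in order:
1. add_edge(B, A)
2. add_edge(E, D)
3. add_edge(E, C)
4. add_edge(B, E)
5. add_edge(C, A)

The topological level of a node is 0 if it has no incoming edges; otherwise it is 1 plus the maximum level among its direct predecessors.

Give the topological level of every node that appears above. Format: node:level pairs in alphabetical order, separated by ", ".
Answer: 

Op 1: add_edge(B, A). Edges now: 1
Op 2: add_edge(E, D). Edges now: 2
Op 3: add_edge(E, C). Edges now: 3
Op 4: add_edge(B, E). Edges now: 4
Op 5: add_edge(C, A). Edges now: 5
Compute levels (Kahn BFS):
  sources (in-degree 0): B
  process B: level=0
    B->A: in-degree(A)=1, level(A)>=1
    B->E: in-degree(E)=0, level(E)=1, enqueue
  process E: level=1
    E->C: in-degree(C)=0, level(C)=2, enqueue
    E->D: in-degree(D)=0, level(D)=2, enqueue
  process C: level=2
    C->A: in-degree(A)=0, level(A)=3, enqueue
  process D: level=2
  process A: level=3
All levels: A:3, B:0, C:2, D:2, E:1

Answer: A:3, B:0, C:2, D:2, E:1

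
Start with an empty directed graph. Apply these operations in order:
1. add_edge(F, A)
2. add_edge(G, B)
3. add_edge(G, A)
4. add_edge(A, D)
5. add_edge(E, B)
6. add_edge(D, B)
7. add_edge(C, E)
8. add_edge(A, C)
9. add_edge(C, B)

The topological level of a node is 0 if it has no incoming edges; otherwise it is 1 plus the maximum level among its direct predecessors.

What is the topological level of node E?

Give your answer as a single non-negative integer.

Answer: 3

Derivation:
Op 1: add_edge(F, A). Edges now: 1
Op 2: add_edge(G, B). Edges now: 2
Op 3: add_edge(G, A). Edges now: 3
Op 4: add_edge(A, D). Edges now: 4
Op 5: add_edge(E, B). Edges now: 5
Op 6: add_edge(D, B). Edges now: 6
Op 7: add_edge(C, E). Edges now: 7
Op 8: add_edge(A, C). Edges now: 8
Op 9: add_edge(C, B). Edges now: 9
Compute levels (Kahn BFS):
  sources (in-degree 0): F, G
  process F: level=0
    F->A: in-degree(A)=1, level(A)>=1
  process G: level=0
    G->A: in-degree(A)=0, level(A)=1, enqueue
    G->B: in-degree(B)=3, level(B)>=1
  process A: level=1
    A->C: in-degree(C)=0, level(C)=2, enqueue
    A->D: in-degree(D)=0, level(D)=2, enqueue
  process C: level=2
    C->B: in-degree(B)=2, level(B)>=3
    C->E: in-degree(E)=0, level(E)=3, enqueue
  process D: level=2
    D->B: in-degree(B)=1, level(B)>=3
  process E: level=3
    E->B: in-degree(B)=0, level(B)=4, enqueue
  process B: level=4
All levels: A:1, B:4, C:2, D:2, E:3, F:0, G:0
level(E) = 3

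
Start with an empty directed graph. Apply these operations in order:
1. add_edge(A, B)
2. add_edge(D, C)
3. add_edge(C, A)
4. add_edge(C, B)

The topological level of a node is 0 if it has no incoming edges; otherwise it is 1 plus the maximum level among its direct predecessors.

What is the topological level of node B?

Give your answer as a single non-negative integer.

Op 1: add_edge(A, B). Edges now: 1
Op 2: add_edge(D, C). Edges now: 2
Op 3: add_edge(C, A). Edges now: 3
Op 4: add_edge(C, B). Edges now: 4
Compute levels (Kahn BFS):
  sources (in-degree 0): D
  process D: level=0
    D->C: in-degree(C)=0, level(C)=1, enqueue
  process C: level=1
    C->A: in-degree(A)=0, level(A)=2, enqueue
    C->B: in-degree(B)=1, level(B)>=2
  process A: level=2
    A->B: in-degree(B)=0, level(B)=3, enqueue
  process B: level=3
All levels: A:2, B:3, C:1, D:0
level(B) = 3

Answer: 3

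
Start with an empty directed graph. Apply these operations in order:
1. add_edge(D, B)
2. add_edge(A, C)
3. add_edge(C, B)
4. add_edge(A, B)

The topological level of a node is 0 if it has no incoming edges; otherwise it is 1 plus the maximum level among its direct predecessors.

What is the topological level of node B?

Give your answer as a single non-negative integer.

Op 1: add_edge(D, B). Edges now: 1
Op 2: add_edge(A, C). Edges now: 2
Op 3: add_edge(C, B). Edges now: 3
Op 4: add_edge(A, B). Edges now: 4
Compute levels (Kahn BFS):
  sources (in-degree 0): A, D
  process A: level=0
    A->B: in-degree(B)=2, level(B)>=1
    A->C: in-degree(C)=0, level(C)=1, enqueue
  process D: level=0
    D->B: in-degree(B)=1, level(B)>=1
  process C: level=1
    C->B: in-degree(B)=0, level(B)=2, enqueue
  process B: level=2
All levels: A:0, B:2, C:1, D:0
level(B) = 2

Answer: 2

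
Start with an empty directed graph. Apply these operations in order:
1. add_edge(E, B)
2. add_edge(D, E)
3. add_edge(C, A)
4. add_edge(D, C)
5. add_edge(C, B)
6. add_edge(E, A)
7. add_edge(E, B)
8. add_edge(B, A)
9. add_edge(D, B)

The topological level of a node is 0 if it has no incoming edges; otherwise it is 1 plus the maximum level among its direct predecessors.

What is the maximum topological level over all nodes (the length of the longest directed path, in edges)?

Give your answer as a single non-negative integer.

Answer: 3

Derivation:
Op 1: add_edge(E, B). Edges now: 1
Op 2: add_edge(D, E). Edges now: 2
Op 3: add_edge(C, A). Edges now: 3
Op 4: add_edge(D, C). Edges now: 4
Op 5: add_edge(C, B). Edges now: 5
Op 6: add_edge(E, A). Edges now: 6
Op 7: add_edge(E, B) (duplicate, no change). Edges now: 6
Op 8: add_edge(B, A). Edges now: 7
Op 9: add_edge(D, B). Edges now: 8
Compute levels (Kahn BFS):
  sources (in-degree 0): D
  process D: level=0
    D->B: in-degree(B)=2, level(B)>=1
    D->C: in-degree(C)=0, level(C)=1, enqueue
    D->E: in-degree(E)=0, level(E)=1, enqueue
  process C: level=1
    C->A: in-degree(A)=2, level(A)>=2
    C->B: in-degree(B)=1, level(B)>=2
  process E: level=1
    E->A: in-degree(A)=1, level(A)>=2
    E->B: in-degree(B)=0, level(B)=2, enqueue
  process B: level=2
    B->A: in-degree(A)=0, level(A)=3, enqueue
  process A: level=3
All levels: A:3, B:2, C:1, D:0, E:1
max level = 3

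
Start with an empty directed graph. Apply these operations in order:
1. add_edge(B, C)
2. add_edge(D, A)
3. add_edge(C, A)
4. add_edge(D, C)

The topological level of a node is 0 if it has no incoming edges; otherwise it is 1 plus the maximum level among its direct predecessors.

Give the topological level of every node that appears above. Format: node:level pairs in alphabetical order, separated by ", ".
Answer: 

Answer: A:2, B:0, C:1, D:0

Derivation:
Op 1: add_edge(B, C). Edges now: 1
Op 2: add_edge(D, A). Edges now: 2
Op 3: add_edge(C, A). Edges now: 3
Op 4: add_edge(D, C). Edges now: 4
Compute levels (Kahn BFS):
  sources (in-degree 0): B, D
  process B: level=0
    B->C: in-degree(C)=1, level(C)>=1
  process D: level=0
    D->A: in-degree(A)=1, level(A)>=1
    D->C: in-degree(C)=0, level(C)=1, enqueue
  process C: level=1
    C->A: in-degree(A)=0, level(A)=2, enqueue
  process A: level=2
All levels: A:2, B:0, C:1, D:0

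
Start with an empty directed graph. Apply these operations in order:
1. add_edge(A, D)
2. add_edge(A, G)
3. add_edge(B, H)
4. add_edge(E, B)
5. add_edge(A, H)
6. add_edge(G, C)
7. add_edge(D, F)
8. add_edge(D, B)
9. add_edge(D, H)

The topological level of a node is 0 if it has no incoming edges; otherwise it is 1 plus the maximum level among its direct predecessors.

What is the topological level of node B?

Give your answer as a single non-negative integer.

Op 1: add_edge(A, D). Edges now: 1
Op 2: add_edge(A, G). Edges now: 2
Op 3: add_edge(B, H). Edges now: 3
Op 4: add_edge(E, B). Edges now: 4
Op 5: add_edge(A, H). Edges now: 5
Op 6: add_edge(G, C). Edges now: 6
Op 7: add_edge(D, F). Edges now: 7
Op 8: add_edge(D, B). Edges now: 8
Op 9: add_edge(D, H). Edges now: 9
Compute levels (Kahn BFS):
  sources (in-degree 0): A, E
  process A: level=0
    A->D: in-degree(D)=0, level(D)=1, enqueue
    A->G: in-degree(G)=0, level(G)=1, enqueue
    A->H: in-degree(H)=2, level(H)>=1
  process E: level=0
    E->B: in-degree(B)=1, level(B)>=1
  process D: level=1
    D->B: in-degree(B)=0, level(B)=2, enqueue
    D->F: in-degree(F)=0, level(F)=2, enqueue
    D->H: in-degree(H)=1, level(H)>=2
  process G: level=1
    G->C: in-degree(C)=0, level(C)=2, enqueue
  process B: level=2
    B->H: in-degree(H)=0, level(H)=3, enqueue
  process F: level=2
  process C: level=2
  process H: level=3
All levels: A:0, B:2, C:2, D:1, E:0, F:2, G:1, H:3
level(B) = 2

Answer: 2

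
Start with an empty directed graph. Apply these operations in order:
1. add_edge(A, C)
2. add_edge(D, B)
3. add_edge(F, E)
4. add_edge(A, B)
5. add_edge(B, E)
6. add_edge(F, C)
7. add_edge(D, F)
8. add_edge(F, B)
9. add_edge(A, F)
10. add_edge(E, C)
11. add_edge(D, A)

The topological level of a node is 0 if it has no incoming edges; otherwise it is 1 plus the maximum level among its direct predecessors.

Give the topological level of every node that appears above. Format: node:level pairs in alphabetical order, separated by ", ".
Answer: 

Answer: A:1, B:3, C:5, D:0, E:4, F:2

Derivation:
Op 1: add_edge(A, C). Edges now: 1
Op 2: add_edge(D, B). Edges now: 2
Op 3: add_edge(F, E). Edges now: 3
Op 4: add_edge(A, B). Edges now: 4
Op 5: add_edge(B, E). Edges now: 5
Op 6: add_edge(F, C). Edges now: 6
Op 7: add_edge(D, F). Edges now: 7
Op 8: add_edge(F, B). Edges now: 8
Op 9: add_edge(A, F). Edges now: 9
Op 10: add_edge(E, C). Edges now: 10
Op 11: add_edge(D, A). Edges now: 11
Compute levels (Kahn BFS):
  sources (in-degree 0): D
  process D: level=0
    D->A: in-degree(A)=0, level(A)=1, enqueue
    D->B: in-degree(B)=2, level(B)>=1
    D->F: in-degree(F)=1, level(F)>=1
  process A: level=1
    A->B: in-degree(B)=1, level(B)>=2
    A->C: in-degree(C)=2, level(C)>=2
    A->F: in-degree(F)=0, level(F)=2, enqueue
  process F: level=2
    F->B: in-degree(B)=0, level(B)=3, enqueue
    F->C: in-degree(C)=1, level(C)>=3
    F->E: in-degree(E)=1, level(E)>=3
  process B: level=3
    B->E: in-degree(E)=0, level(E)=4, enqueue
  process E: level=4
    E->C: in-degree(C)=0, level(C)=5, enqueue
  process C: level=5
All levels: A:1, B:3, C:5, D:0, E:4, F:2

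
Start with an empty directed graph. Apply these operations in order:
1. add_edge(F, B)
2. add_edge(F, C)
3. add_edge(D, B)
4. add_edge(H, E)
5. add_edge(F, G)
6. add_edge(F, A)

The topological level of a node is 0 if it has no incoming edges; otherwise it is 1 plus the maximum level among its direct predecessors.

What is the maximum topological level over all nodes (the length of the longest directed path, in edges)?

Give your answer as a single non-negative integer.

Op 1: add_edge(F, B). Edges now: 1
Op 2: add_edge(F, C). Edges now: 2
Op 3: add_edge(D, B). Edges now: 3
Op 4: add_edge(H, E). Edges now: 4
Op 5: add_edge(F, G). Edges now: 5
Op 6: add_edge(F, A). Edges now: 6
Compute levels (Kahn BFS):
  sources (in-degree 0): D, F, H
  process D: level=0
    D->B: in-degree(B)=1, level(B)>=1
  process F: level=0
    F->A: in-degree(A)=0, level(A)=1, enqueue
    F->B: in-degree(B)=0, level(B)=1, enqueue
    F->C: in-degree(C)=0, level(C)=1, enqueue
    F->G: in-degree(G)=0, level(G)=1, enqueue
  process H: level=0
    H->E: in-degree(E)=0, level(E)=1, enqueue
  process A: level=1
  process B: level=1
  process C: level=1
  process G: level=1
  process E: level=1
All levels: A:1, B:1, C:1, D:0, E:1, F:0, G:1, H:0
max level = 1

Answer: 1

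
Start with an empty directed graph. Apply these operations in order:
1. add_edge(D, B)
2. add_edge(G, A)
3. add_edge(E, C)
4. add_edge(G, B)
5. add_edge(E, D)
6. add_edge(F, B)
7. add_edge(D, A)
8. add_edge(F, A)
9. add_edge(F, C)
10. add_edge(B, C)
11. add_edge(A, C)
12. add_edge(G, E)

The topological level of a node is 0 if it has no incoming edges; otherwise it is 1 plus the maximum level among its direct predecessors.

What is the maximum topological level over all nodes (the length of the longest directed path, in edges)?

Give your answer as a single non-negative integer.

Answer: 4

Derivation:
Op 1: add_edge(D, B). Edges now: 1
Op 2: add_edge(G, A). Edges now: 2
Op 3: add_edge(E, C). Edges now: 3
Op 4: add_edge(G, B). Edges now: 4
Op 5: add_edge(E, D). Edges now: 5
Op 6: add_edge(F, B). Edges now: 6
Op 7: add_edge(D, A). Edges now: 7
Op 8: add_edge(F, A). Edges now: 8
Op 9: add_edge(F, C). Edges now: 9
Op 10: add_edge(B, C). Edges now: 10
Op 11: add_edge(A, C). Edges now: 11
Op 12: add_edge(G, E). Edges now: 12
Compute levels (Kahn BFS):
  sources (in-degree 0): F, G
  process F: level=0
    F->A: in-degree(A)=2, level(A)>=1
    F->B: in-degree(B)=2, level(B)>=1
    F->C: in-degree(C)=3, level(C)>=1
  process G: level=0
    G->A: in-degree(A)=1, level(A)>=1
    G->B: in-degree(B)=1, level(B)>=1
    G->E: in-degree(E)=0, level(E)=1, enqueue
  process E: level=1
    E->C: in-degree(C)=2, level(C)>=2
    E->D: in-degree(D)=0, level(D)=2, enqueue
  process D: level=2
    D->A: in-degree(A)=0, level(A)=3, enqueue
    D->B: in-degree(B)=0, level(B)=3, enqueue
  process A: level=3
    A->C: in-degree(C)=1, level(C)>=4
  process B: level=3
    B->C: in-degree(C)=0, level(C)=4, enqueue
  process C: level=4
All levels: A:3, B:3, C:4, D:2, E:1, F:0, G:0
max level = 4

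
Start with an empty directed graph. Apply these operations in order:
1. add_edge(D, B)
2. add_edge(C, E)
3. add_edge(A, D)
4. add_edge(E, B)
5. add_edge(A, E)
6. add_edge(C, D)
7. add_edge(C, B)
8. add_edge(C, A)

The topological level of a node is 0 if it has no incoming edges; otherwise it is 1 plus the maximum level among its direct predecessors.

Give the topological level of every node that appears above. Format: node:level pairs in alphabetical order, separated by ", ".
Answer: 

Answer: A:1, B:3, C:0, D:2, E:2

Derivation:
Op 1: add_edge(D, B). Edges now: 1
Op 2: add_edge(C, E). Edges now: 2
Op 3: add_edge(A, D). Edges now: 3
Op 4: add_edge(E, B). Edges now: 4
Op 5: add_edge(A, E). Edges now: 5
Op 6: add_edge(C, D). Edges now: 6
Op 7: add_edge(C, B). Edges now: 7
Op 8: add_edge(C, A). Edges now: 8
Compute levels (Kahn BFS):
  sources (in-degree 0): C
  process C: level=0
    C->A: in-degree(A)=0, level(A)=1, enqueue
    C->B: in-degree(B)=2, level(B)>=1
    C->D: in-degree(D)=1, level(D)>=1
    C->E: in-degree(E)=1, level(E)>=1
  process A: level=1
    A->D: in-degree(D)=0, level(D)=2, enqueue
    A->E: in-degree(E)=0, level(E)=2, enqueue
  process D: level=2
    D->B: in-degree(B)=1, level(B)>=3
  process E: level=2
    E->B: in-degree(B)=0, level(B)=3, enqueue
  process B: level=3
All levels: A:1, B:3, C:0, D:2, E:2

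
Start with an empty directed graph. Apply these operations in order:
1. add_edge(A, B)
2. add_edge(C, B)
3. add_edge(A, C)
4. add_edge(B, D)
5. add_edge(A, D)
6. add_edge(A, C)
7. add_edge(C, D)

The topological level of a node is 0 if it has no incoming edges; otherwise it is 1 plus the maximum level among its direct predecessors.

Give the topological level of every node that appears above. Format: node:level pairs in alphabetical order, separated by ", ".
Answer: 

Op 1: add_edge(A, B). Edges now: 1
Op 2: add_edge(C, B). Edges now: 2
Op 3: add_edge(A, C). Edges now: 3
Op 4: add_edge(B, D). Edges now: 4
Op 5: add_edge(A, D). Edges now: 5
Op 6: add_edge(A, C) (duplicate, no change). Edges now: 5
Op 7: add_edge(C, D). Edges now: 6
Compute levels (Kahn BFS):
  sources (in-degree 0): A
  process A: level=0
    A->B: in-degree(B)=1, level(B)>=1
    A->C: in-degree(C)=0, level(C)=1, enqueue
    A->D: in-degree(D)=2, level(D)>=1
  process C: level=1
    C->B: in-degree(B)=0, level(B)=2, enqueue
    C->D: in-degree(D)=1, level(D)>=2
  process B: level=2
    B->D: in-degree(D)=0, level(D)=3, enqueue
  process D: level=3
All levels: A:0, B:2, C:1, D:3

Answer: A:0, B:2, C:1, D:3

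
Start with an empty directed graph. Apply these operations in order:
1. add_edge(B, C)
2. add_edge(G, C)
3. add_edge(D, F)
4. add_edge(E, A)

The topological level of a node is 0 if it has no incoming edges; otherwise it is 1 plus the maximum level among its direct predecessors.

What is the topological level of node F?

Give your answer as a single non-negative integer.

Answer: 1

Derivation:
Op 1: add_edge(B, C). Edges now: 1
Op 2: add_edge(G, C). Edges now: 2
Op 3: add_edge(D, F). Edges now: 3
Op 4: add_edge(E, A). Edges now: 4
Compute levels (Kahn BFS):
  sources (in-degree 0): B, D, E, G
  process B: level=0
    B->C: in-degree(C)=1, level(C)>=1
  process D: level=0
    D->F: in-degree(F)=0, level(F)=1, enqueue
  process E: level=0
    E->A: in-degree(A)=0, level(A)=1, enqueue
  process G: level=0
    G->C: in-degree(C)=0, level(C)=1, enqueue
  process F: level=1
  process A: level=1
  process C: level=1
All levels: A:1, B:0, C:1, D:0, E:0, F:1, G:0
level(F) = 1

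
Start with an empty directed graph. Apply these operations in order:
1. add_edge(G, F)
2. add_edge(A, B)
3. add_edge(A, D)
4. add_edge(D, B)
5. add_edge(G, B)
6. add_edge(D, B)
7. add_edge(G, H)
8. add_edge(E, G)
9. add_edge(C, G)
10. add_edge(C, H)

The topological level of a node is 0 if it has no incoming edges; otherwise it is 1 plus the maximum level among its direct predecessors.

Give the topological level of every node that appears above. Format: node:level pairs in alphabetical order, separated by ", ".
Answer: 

Op 1: add_edge(G, F). Edges now: 1
Op 2: add_edge(A, B). Edges now: 2
Op 3: add_edge(A, D). Edges now: 3
Op 4: add_edge(D, B). Edges now: 4
Op 5: add_edge(G, B). Edges now: 5
Op 6: add_edge(D, B) (duplicate, no change). Edges now: 5
Op 7: add_edge(G, H). Edges now: 6
Op 8: add_edge(E, G). Edges now: 7
Op 9: add_edge(C, G). Edges now: 8
Op 10: add_edge(C, H). Edges now: 9
Compute levels (Kahn BFS):
  sources (in-degree 0): A, C, E
  process A: level=0
    A->B: in-degree(B)=2, level(B)>=1
    A->D: in-degree(D)=0, level(D)=1, enqueue
  process C: level=0
    C->G: in-degree(G)=1, level(G)>=1
    C->H: in-degree(H)=1, level(H)>=1
  process E: level=0
    E->G: in-degree(G)=0, level(G)=1, enqueue
  process D: level=1
    D->B: in-degree(B)=1, level(B)>=2
  process G: level=1
    G->B: in-degree(B)=0, level(B)=2, enqueue
    G->F: in-degree(F)=0, level(F)=2, enqueue
    G->H: in-degree(H)=0, level(H)=2, enqueue
  process B: level=2
  process F: level=2
  process H: level=2
All levels: A:0, B:2, C:0, D:1, E:0, F:2, G:1, H:2

Answer: A:0, B:2, C:0, D:1, E:0, F:2, G:1, H:2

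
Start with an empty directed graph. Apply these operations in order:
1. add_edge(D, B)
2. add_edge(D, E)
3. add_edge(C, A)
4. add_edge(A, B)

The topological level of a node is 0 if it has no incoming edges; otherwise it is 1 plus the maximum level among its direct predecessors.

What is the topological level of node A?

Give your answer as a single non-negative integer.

Op 1: add_edge(D, B). Edges now: 1
Op 2: add_edge(D, E). Edges now: 2
Op 3: add_edge(C, A). Edges now: 3
Op 4: add_edge(A, B). Edges now: 4
Compute levels (Kahn BFS):
  sources (in-degree 0): C, D
  process C: level=0
    C->A: in-degree(A)=0, level(A)=1, enqueue
  process D: level=0
    D->B: in-degree(B)=1, level(B)>=1
    D->E: in-degree(E)=0, level(E)=1, enqueue
  process A: level=1
    A->B: in-degree(B)=0, level(B)=2, enqueue
  process E: level=1
  process B: level=2
All levels: A:1, B:2, C:0, D:0, E:1
level(A) = 1

Answer: 1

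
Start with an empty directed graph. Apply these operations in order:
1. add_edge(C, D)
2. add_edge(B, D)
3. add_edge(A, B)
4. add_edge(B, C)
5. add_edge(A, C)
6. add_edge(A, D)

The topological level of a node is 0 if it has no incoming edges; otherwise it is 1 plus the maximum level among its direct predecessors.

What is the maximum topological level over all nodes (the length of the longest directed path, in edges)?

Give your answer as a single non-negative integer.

Op 1: add_edge(C, D). Edges now: 1
Op 2: add_edge(B, D). Edges now: 2
Op 3: add_edge(A, B). Edges now: 3
Op 4: add_edge(B, C). Edges now: 4
Op 5: add_edge(A, C). Edges now: 5
Op 6: add_edge(A, D). Edges now: 6
Compute levels (Kahn BFS):
  sources (in-degree 0): A
  process A: level=0
    A->B: in-degree(B)=0, level(B)=1, enqueue
    A->C: in-degree(C)=1, level(C)>=1
    A->D: in-degree(D)=2, level(D)>=1
  process B: level=1
    B->C: in-degree(C)=0, level(C)=2, enqueue
    B->D: in-degree(D)=1, level(D)>=2
  process C: level=2
    C->D: in-degree(D)=0, level(D)=3, enqueue
  process D: level=3
All levels: A:0, B:1, C:2, D:3
max level = 3

Answer: 3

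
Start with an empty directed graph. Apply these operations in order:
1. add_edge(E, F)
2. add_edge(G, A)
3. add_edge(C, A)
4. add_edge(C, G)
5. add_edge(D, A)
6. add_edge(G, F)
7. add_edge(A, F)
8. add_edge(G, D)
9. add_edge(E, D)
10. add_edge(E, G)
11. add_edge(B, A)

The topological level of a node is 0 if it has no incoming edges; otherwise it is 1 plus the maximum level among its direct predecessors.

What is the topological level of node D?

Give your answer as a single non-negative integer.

Op 1: add_edge(E, F). Edges now: 1
Op 2: add_edge(G, A). Edges now: 2
Op 3: add_edge(C, A). Edges now: 3
Op 4: add_edge(C, G). Edges now: 4
Op 5: add_edge(D, A). Edges now: 5
Op 6: add_edge(G, F). Edges now: 6
Op 7: add_edge(A, F). Edges now: 7
Op 8: add_edge(G, D). Edges now: 8
Op 9: add_edge(E, D). Edges now: 9
Op 10: add_edge(E, G). Edges now: 10
Op 11: add_edge(B, A). Edges now: 11
Compute levels (Kahn BFS):
  sources (in-degree 0): B, C, E
  process B: level=0
    B->A: in-degree(A)=3, level(A)>=1
  process C: level=0
    C->A: in-degree(A)=2, level(A)>=1
    C->G: in-degree(G)=1, level(G)>=1
  process E: level=0
    E->D: in-degree(D)=1, level(D)>=1
    E->F: in-degree(F)=2, level(F)>=1
    E->G: in-degree(G)=0, level(G)=1, enqueue
  process G: level=1
    G->A: in-degree(A)=1, level(A)>=2
    G->D: in-degree(D)=0, level(D)=2, enqueue
    G->F: in-degree(F)=1, level(F)>=2
  process D: level=2
    D->A: in-degree(A)=0, level(A)=3, enqueue
  process A: level=3
    A->F: in-degree(F)=0, level(F)=4, enqueue
  process F: level=4
All levels: A:3, B:0, C:0, D:2, E:0, F:4, G:1
level(D) = 2

Answer: 2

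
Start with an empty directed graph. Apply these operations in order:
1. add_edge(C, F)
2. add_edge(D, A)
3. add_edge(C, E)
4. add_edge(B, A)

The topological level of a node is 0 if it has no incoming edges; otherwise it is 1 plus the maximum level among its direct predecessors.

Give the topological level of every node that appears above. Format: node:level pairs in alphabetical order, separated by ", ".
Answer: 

Answer: A:1, B:0, C:0, D:0, E:1, F:1

Derivation:
Op 1: add_edge(C, F). Edges now: 1
Op 2: add_edge(D, A). Edges now: 2
Op 3: add_edge(C, E). Edges now: 3
Op 4: add_edge(B, A). Edges now: 4
Compute levels (Kahn BFS):
  sources (in-degree 0): B, C, D
  process B: level=0
    B->A: in-degree(A)=1, level(A)>=1
  process C: level=0
    C->E: in-degree(E)=0, level(E)=1, enqueue
    C->F: in-degree(F)=0, level(F)=1, enqueue
  process D: level=0
    D->A: in-degree(A)=0, level(A)=1, enqueue
  process E: level=1
  process F: level=1
  process A: level=1
All levels: A:1, B:0, C:0, D:0, E:1, F:1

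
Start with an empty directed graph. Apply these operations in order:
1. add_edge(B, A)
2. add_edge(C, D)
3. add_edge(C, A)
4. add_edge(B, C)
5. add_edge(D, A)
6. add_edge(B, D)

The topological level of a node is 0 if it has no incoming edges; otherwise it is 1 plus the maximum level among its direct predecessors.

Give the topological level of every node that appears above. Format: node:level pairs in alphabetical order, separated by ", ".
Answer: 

Answer: A:3, B:0, C:1, D:2

Derivation:
Op 1: add_edge(B, A). Edges now: 1
Op 2: add_edge(C, D). Edges now: 2
Op 3: add_edge(C, A). Edges now: 3
Op 4: add_edge(B, C). Edges now: 4
Op 5: add_edge(D, A). Edges now: 5
Op 6: add_edge(B, D). Edges now: 6
Compute levels (Kahn BFS):
  sources (in-degree 0): B
  process B: level=0
    B->A: in-degree(A)=2, level(A)>=1
    B->C: in-degree(C)=0, level(C)=1, enqueue
    B->D: in-degree(D)=1, level(D)>=1
  process C: level=1
    C->A: in-degree(A)=1, level(A)>=2
    C->D: in-degree(D)=0, level(D)=2, enqueue
  process D: level=2
    D->A: in-degree(A)=0, level(A)=3, enqueue
  process A: level=3
All levels: A:3, B:0, C:1, D:2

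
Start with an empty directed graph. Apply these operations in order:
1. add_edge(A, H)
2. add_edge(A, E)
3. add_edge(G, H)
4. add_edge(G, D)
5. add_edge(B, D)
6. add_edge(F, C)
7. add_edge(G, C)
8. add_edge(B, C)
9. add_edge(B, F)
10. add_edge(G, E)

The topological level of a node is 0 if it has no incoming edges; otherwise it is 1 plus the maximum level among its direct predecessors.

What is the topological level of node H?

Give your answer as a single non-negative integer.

Answer: 1

Derivation:
Op 1: add_edge(A, H). Edges now: 1
Op 2: add_edge(A, E). Edges now: 2
Op 3: add_edge(G, H). Edges now: 3
Op 4: add_edge(G, D). Edges now: 4
Op 5: add_edge(B, D). Edges now: 5
Op 6: add_edge(F, C). Edges now: 6
Op 7: add_edge(G, C). Edges now: 7
Op 8: add_edge(B, C). Edges now: 8
Op 9: add_edge(B, F). Edges now: 9
Op 10: add_edge(G, E). Edges now: 10
Compute levels (Kahn BFS):
  sources (in-degree 0): A, B, G
  process A: level=0
    A->E: in-degree(E)=1, level(E)>=1
    A->H: in-degree(H)=1, level(H)>=1
  process B: level=0
    B->C: in-degree(C)=2, level(C)>=1
    B->D: in-degree(D)=1, level(D)>=1
    B->F: in-degree(F)=0, level(F)=1, enqueue
  process G: level=0
    G->C: in-degree(C)=1, level(C)>=1
    G->D: in-degree(D)=0, level(D)=1, enqueue
    G->E: in-degree(E)=0, level(E)=1, enqueue
    G->H: in-degree(H)=0, level(H)=1, enqueue
  process F: level=1
    F->C: in-degree(C)=0, level(C)=2, enqueue
  process D: level=1
  process E: level=1
  process H: level=1
  process C: level=2
All levels: A:0, B:0, C:2, D:1, E:1, F:1, G:0, H:1
level(H) = 1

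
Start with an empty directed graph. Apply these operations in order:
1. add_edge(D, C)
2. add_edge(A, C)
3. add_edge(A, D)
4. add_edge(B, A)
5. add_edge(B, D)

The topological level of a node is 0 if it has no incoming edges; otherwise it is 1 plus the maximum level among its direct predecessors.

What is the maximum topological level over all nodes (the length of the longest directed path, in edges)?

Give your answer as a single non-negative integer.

Answer: 3

Derivation:
Op 1: add_edge(D, C). Edges now: 1
Op 2: add_edge(A, C). Edges now: 2
Op 3: add_edge(A, D). Edges now: 3
Op 4: add_edge(B, A). Edges now: 4
Op 5: add_edge(B, D). Edges now: 5
Compute levels (Kahn BFS):
  sources (in-degree 0): B
  process B: level=0
    B->A: in-degree(A)=0, level(A)=1, enqueue
    B->D: in-degree(D)=1, level(D)>=1
  process A: level=1
    A->C: in-degree(C)=1, level(C)>=2
    A->D: in-degree(D)=0, level(D)=2, enqueue
  process D: level=2
    D->C: in-degree(C)=0, level(C)=3, enqueue
  process C: level=3
All levels: A:1, B:0, C:3, D:2
max level = 3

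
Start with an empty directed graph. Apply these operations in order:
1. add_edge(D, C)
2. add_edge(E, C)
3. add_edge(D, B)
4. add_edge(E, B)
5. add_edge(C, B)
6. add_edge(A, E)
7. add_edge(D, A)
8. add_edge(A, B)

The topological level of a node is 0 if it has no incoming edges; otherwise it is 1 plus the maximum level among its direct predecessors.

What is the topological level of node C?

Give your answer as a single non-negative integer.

Answer: 3

Derivation:
Op 1: add_edge(D, C). Edges now: 1
Op 2: add_edge(E, C). Edges now: 2
Op 3: add_edge(D, B). Edges now: 3
Op 4: add_edge(E, B). Edges now: 4
Op 5: add_edge(C, B). Edges now: 5
Op 6: add_edge(A, E). Edges now: 6
Op 7: add_edge(D, A). Edges now: 7
Op 8: add_edge(A, B). Edges now: 8
Compute levels (Kahn BFS):
  sources (in-degree 0): D
  process D: level=0
    D->A: in-degree(A)=0, level(A)=1, enqueue
    D->B: in-degree(B)=3, level(B)>=1
    D->C: in-degree(C)=1, level(C)>=1
  process A: level=1
    A->B: in-degree(B)=2, level(B)>=2
    A->E: in-degree(E)=0, level(E)=2, enqueue
  process E: level=2
    E->B: in-degree(B)=1, level(B)>=3
    E->C: in-degree(C)=0, level(C)=3, enqueue
  process C: level=3
    C->B: in-degree(B)=0, level(B)=4, enqueue
  process B: level=4
All levels: A:1, B:4, C:3, D:0, E:2
level(C) = 3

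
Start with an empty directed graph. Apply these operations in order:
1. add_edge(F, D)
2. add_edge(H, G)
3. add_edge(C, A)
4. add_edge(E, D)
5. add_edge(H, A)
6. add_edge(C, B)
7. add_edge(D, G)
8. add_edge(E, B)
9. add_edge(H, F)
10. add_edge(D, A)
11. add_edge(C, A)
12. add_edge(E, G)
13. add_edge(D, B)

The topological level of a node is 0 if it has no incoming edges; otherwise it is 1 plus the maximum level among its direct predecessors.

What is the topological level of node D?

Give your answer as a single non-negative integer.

Op 1: add_edge(F, D). Edges now: 1
Op 2: add_edge(H, G). Edges now: 2
Op 3: add_edge(C, A). Edges now: 3
Op 4: add_edge(E, D). Edges now: 4
Op 5: add_edge(H, A). Edges now: 5
Op 6: add_edge(C, B). Edges now: 6
Op 7: add_edge(D, G). Edges now: 7
Op 8: add_edge(E, B). Edges now: 8
Op 9: add_edge(H, F). Edges now: 9
Op 10: add_edge(D, A). Edges now: 10
Op 11: add_edge(C, A) (duplicate, no change). Edges now: 10
Op 12: add_edge(E, G). Edges now: 11
Op 13: add_edge(D, B). Edges now: 12
Compute levels (Kahn BFS):
  sources (in-degree 0): C, E, H
  process C: level=0
    C->A: in-degree(A)=2, level(A)>=1
    C->B: in-degree(B)=2, level(B)>=1
  process E: level=0
    E->B: in-degree(B)=1, level(B)>=1
    E->D: in-degree(D)=1, level(D)>=1
    E->G: in-degree(G)=2, level(G)>=1
  process H: level=0
    H->A: in-degree(A)=1, level(A)>=1
    H->F: in-degree(F)=0, level(F)=1, enqueue
    H->G: in-degree(G)=1, level(G)>=1
  process F: level=1
    F->D: in-degree(D)=0, level(D)=2, enqueue
  process D: level=2
    D->A: in-degree(A)=0, level(A)=3, enqueue
    D->B: in-degree(B)=0, level(B)=3, enqueue
    D->G: in-degree(G)=0, level(G)=3, enqueue
  process A: level=3
  process B: level=3
  process G: level=3
All levels: A:3, B:3, C:0, D:2, E:0, F:1, G:3, H:0
level(D) = 2

Answer: 2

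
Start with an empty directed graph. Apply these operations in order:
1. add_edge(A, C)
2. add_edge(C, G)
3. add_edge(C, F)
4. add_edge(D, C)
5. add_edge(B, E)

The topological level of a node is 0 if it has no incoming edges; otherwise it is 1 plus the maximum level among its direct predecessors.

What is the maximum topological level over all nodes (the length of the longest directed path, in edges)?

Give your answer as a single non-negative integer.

Answer: 2

Derivation:
Op 1: add_edge(A, C). Edges now: 1
Op 2: add_edge(C, G). Edges now: 2
Op 3: add_edge(C, F). Edges now: 3
Op 4: add_edge(D, C). Edges now: 4
Op 5: add_edge(B, E). Edges now: 5
Compute levels (Kahn BFS):
  sources (in-degree 0): A, B, D
  process A: level=0
    A->C: in-degree(C)=1, level(C)>=1
  process B: level=0
    B->E: in-degree(E)=0, level(E)=1, enqueue
  process D: level=0
    D->C: in-degree(C)=0, level(C)=1, enqueue
  process E: level=1
  process C: level=1
    C->F: in-degree(F)=0, level(F)=2, enqueue
    C->G: in-degree(G)=0, level(G)=2, enqueue
  process F: level=2
  process G: level=2
All levels: A:0, B:0, C:1, D:0, E:1, F:2, G:2
max level = 2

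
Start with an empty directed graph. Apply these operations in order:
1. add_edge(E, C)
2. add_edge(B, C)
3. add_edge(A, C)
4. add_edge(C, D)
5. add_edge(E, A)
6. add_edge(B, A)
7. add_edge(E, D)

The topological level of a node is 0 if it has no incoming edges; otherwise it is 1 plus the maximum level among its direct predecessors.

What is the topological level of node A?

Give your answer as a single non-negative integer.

Answer: 1

Derivation:
Op 1: add_edge(E, C). Edges now: 1
Op 2: add_edge(B, C). Edges now: 2
Op 3: add_edge(A, C). Edges now: 3
Op 4: add_edge(C, D). Edges now: 4
Op 5: add_edge(E, A). Edges now: 5
Op 6: add_edge(B, A). Edges now: 6
Op 7: add_edge(E, D). Edges now: 7
Compute levels (Kahn BFS):
  sources (in-degree 0): B, E
  process B: level=0
    B->A: in-degree(A)=1, level(A)>=1
    B->C: in-degree(C)=2, level(C)>=1
  process E: level=0
    E->A: in-degree(A)=0, level(A)=1, enqueue
    E->C: in-degree(C)=1, level(C)>=1
    E->D: in-degree(D)=1, level(D)>=1
  process A: level=1
    A->C: in-degree(C)=0, level(C)=2, enqueue
  process C: level=2
    C->D: in-degree(D)=0, level(D)=3, enqueue
  process D: level=3
All levels: A:1, B:0, C:2, D:3, E:0
level(A) = 1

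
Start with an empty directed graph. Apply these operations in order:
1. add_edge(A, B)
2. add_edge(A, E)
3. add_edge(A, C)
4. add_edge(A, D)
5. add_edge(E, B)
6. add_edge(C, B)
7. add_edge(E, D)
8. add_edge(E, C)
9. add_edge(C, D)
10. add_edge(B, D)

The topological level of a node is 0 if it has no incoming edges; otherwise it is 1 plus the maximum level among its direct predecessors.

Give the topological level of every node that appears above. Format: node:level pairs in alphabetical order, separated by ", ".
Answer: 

Op 1: add_edge(A, B). Edges now: 1
Op 2: add_edge(A, E). Edges now: 2
Op 3: add_edge(A, C). Edges now: 3
Op 4: add_edge(A, D). Edges now: 4
Op 5: add_edge(E, B). Edges now: 5
Op 6: add_edge(C, B). Edges now: 6
Op 7: add_edge(E, D). Edges now: 7
Op 8: add_edge(E, C). Edges now: 8
Op 9: add_edge(C, D). Edges now: 9
Op 10: add_edge(B, D). Edges now: 10
Compute levels (Kahn BFS):
  sources (in-degree 0): A
  process A: level=0
    A->B: in-degree(B)=2, level(B)>=1
    A->C: in-degree(C)=1, level(C)>=1
    A->D: in-degree(D)=3, level(D)>=1
    A->E: in-degree(E)=0, level(E)=1, enqueue
  process E: level=1
    E->B: in-degree(B)=1, level(B)>=2
    E->C: in-degree(C)=0, level(C)=2, enqueue
    E->D: in-degree(D)=2, level(D)>=2
  process C: level=2
    C->B: in-degree(B)=0, level(B)=3, enqueue
    C->D: in-degree(D)=1, level(D)>=3
  process B: level=3
    B->D: in-degree(D)=0, level(D)=4, enqueue
  process D: level=4
All levels: A:0, B:3, C:2, D:4, E:1

Answer: A:0, B:3, C:2, D:4, E:1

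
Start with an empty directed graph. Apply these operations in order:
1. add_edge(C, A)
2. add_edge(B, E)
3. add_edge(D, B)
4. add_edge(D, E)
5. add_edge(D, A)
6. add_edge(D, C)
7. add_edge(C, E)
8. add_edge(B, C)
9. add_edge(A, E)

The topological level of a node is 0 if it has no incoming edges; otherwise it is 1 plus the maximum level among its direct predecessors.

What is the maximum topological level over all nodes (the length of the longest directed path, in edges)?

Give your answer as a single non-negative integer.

Op 1: add_edge(C, A). Edges now: 1
Op 2: add_edge(B, E). Edges now: 2
Op 3: add_edge(D, B). Edges now: 3
Op 4: add_edge(D, E). Edges now: 4
Op 5: add_edge(D, A). Edges now: 5
Op 6: add_edge(D, C). Edges now: 6
Op 7: add_edge(C, E). Edges now: 7
Op 8: add_edge(B, C). Edges now: 8
Op 9: add_edge(A, E). Edges now: 9
Compute levels (Kahn BFS):
  sources (in-degree 0): D
  process D: level=0
    D->A: in-degree(A)=1, level(A)>=1
    D->B: in-degree(B)=0, level(B)=1, enqueue
    D->C: in-degree(C)=1, level(C)>=1
    D->E: in-degree(E)=3, level(E)>=1
  process B: level=1
    B->C: in-degree(C)=0, level(C)=2, enqueue
    B->E: in-degree(E)=2, level(E)>=2
  process C: level=2
    C->A: in-degree(A)=0, level(A)=3, enqueue
    C->E: in-degree(E)=1, level(E)>=3
  process A: level=3
    A->E: in-degree(E)=0, level(E)=4, enqueue
  process E: level=4
All levels: A:3, B:1, C:2, D:0, E:4
max level = 4

Answer: 4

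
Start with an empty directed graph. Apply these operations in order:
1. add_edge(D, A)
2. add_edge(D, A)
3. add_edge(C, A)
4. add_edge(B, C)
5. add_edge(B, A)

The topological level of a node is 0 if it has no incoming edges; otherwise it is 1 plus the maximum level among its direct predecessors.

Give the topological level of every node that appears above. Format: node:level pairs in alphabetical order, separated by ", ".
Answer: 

Op 1: add_edge(D, A). Edges now: 1
Op 2: add_edge(D, A) (duplicate, no change). Edges now: 1
Op 3: add_edge(C, A). Edges now: 2
Op 4: add_edge(B, C). Edges now: 3
Op 5: add_edge(B, A). Edges now: 4
Compute levels (Kahn BFS):
  sources (in-degree 0): B, D
  process B: level=0
    B->A: in-degree(A)=2, level(A)>=1
    B->C: in-degree(C)=0, level(C)=1, enqueue
  process D: level=0
    D->A: in-degree(A)=1, level(A)>=1
  process C: level=1
    C->A: in-degree(A)=0, level(A)=2, enqueue
  process A: level=2
All levels: A:2, B:0, C:1, D:0

Answer: A:2, B:0, C:1, D:0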